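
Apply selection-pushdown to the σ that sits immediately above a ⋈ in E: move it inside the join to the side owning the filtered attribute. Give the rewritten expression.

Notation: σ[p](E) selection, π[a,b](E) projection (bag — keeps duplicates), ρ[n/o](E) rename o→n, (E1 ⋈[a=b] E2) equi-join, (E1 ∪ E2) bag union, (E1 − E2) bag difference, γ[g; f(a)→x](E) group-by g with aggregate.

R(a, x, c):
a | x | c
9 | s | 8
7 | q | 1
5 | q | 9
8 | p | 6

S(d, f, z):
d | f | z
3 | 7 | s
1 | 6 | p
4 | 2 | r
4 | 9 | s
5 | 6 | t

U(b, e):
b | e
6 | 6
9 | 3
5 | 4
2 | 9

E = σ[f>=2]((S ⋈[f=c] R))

σ filters on f, owned by the left side.
E' = (σ[f>=2](S) ⋈[f=c] R)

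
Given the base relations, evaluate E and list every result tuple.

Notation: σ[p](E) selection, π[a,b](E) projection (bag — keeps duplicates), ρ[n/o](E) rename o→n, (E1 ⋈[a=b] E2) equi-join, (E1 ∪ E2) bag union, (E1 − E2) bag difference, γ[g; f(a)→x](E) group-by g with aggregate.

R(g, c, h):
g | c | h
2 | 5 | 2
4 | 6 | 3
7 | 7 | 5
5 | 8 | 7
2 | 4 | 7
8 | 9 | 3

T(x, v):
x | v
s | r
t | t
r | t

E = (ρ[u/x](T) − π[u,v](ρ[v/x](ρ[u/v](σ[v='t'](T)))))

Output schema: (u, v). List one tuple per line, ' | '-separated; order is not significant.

Subexpression sizes:
  T → 3
  ρ[u/x](T) → 3
  T → 3
  σ[v='t'](T) → 2
  ρ[u/v](σ[v='t'](T)) → 2
  ρ[v/x](ρ[u/v](σ[v='t'](T))) → 2
  π[u,v](ρ[v/x](ρ[u/v](σ[v='t'](T)))) → 2
  (ρ[u/x](T) − π[u,v](ρ[v/x](ρ[u/v](σ[v='t'](T))))) → 2

== RESULT ==
u | v
r | t
s | r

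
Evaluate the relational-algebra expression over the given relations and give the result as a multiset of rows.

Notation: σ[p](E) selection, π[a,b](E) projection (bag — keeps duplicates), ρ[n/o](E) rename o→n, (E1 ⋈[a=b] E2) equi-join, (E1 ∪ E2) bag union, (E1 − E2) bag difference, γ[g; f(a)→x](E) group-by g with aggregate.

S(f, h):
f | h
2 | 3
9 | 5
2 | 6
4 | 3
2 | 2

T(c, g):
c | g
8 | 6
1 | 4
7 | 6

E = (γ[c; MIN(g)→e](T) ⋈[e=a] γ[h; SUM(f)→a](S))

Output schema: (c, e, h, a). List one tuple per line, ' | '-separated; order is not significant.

Subexpression sizes:
  T → 3
  γ[c; MIN(g)→e](T) → 3
  S → 5
  γ[h; SUM(f)→a](S) → 4
  (γ[c; MIN(g)→e](T) ⋈[e=a] γ[h; SUM(f)→a](S)) → 2

== RESULT ==
c | e | h | a
7 | 6 | 3 | 6
8 | 6 | 3 | 6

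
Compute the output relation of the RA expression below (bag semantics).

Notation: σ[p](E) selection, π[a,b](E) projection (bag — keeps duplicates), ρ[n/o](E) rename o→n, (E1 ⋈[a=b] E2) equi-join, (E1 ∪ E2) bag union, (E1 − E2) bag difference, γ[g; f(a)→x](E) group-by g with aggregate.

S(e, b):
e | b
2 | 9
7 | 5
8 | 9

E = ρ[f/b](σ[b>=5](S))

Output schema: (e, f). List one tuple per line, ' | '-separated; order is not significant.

Subexpression sizes:
  S → 3
  σ[b>=5](S) → 3
  ρ[f/b](σ[b>=5](S)) → 3

== RESULT ==
e | f
2 | 9
7 | 5
8 | 9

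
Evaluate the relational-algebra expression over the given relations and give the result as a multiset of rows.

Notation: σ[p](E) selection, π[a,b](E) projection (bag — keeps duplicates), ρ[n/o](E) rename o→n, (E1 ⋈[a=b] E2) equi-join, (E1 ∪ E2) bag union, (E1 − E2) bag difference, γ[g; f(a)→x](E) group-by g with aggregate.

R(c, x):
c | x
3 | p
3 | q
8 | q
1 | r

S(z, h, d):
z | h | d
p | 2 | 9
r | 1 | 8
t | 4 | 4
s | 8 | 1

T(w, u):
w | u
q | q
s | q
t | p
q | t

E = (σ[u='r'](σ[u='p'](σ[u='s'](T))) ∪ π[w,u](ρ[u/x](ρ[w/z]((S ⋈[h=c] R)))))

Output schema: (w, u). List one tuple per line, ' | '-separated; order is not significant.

Row counts bottom-up:
  T → 4
  σ[u='s'](T) → 0
  σ[u='p'](σ[u='s'](T)) → 0
  σ[u='r'](σ[u='p'](σ[u='s'](T))) → 0
  S → 4
  R → 4
  (S ⋈[h=c] R) → 2
  ρ[w/z]((S ⋈[h=c] R)) → 2
  ρ[u/x](ρ[w/z]((S ⋈[h=c] R))) → 2
  π[w,u](ρ[u/x](ρ[w/z]((S ⋈[h=c] R)))) → 2
  (σ[u='r'](σ[u='p'](σ[u='s'](T))) ∪ π[w,u](ρ[u/x](ρ[w/z]((S ⋈[h=c] R))))) → 2

== RESULT ==
w | u
r | r
s | q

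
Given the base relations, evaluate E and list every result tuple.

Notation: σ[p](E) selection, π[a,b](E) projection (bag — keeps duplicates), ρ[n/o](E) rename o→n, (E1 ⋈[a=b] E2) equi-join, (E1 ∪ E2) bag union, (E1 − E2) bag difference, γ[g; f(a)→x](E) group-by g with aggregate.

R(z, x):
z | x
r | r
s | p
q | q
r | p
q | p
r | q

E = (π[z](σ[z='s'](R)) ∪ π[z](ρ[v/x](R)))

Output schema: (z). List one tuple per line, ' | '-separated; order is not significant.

Subexpression sizes:
  R → 6
  σ[z='s'](R) → 1
  π[z](σ[z='s'](R)) → 1
  R → 6
  ρ[v/x](R) → 6
  π[z](ρ[v/x](R)) → 6
  (π[z](σ[z='s'](R)) ∪ π[z](ρ[v/x](R))) → 7

== RESULT ==
z
q
q
r
r
r
s
s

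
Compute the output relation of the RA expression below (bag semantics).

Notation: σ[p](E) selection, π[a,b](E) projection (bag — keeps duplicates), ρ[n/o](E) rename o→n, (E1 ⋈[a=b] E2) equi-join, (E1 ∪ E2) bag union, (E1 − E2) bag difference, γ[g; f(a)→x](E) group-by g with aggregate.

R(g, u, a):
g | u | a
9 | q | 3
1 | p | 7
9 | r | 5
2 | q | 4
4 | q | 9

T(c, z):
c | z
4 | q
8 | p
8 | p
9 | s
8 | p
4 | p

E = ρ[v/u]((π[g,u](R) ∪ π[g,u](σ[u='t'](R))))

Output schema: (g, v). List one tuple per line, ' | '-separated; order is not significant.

Stepwise |·|:
  R → 5
  π[g,u](R) → 5
  R → 5
  σ[u='t'](R) → 0
  π[g,u](σ[u='t'](R)) → 0
  (π[g,u](R) ∪ π[g,u](σ[u='t'](R))) → 5
  ρ[v/u]((π[g,u](R) ∪ π[g,u](σ[u='t'](R)))) → 5

== RESULT ==
g | v
1 | p
2 | q
4 | q
9 | q
9 | r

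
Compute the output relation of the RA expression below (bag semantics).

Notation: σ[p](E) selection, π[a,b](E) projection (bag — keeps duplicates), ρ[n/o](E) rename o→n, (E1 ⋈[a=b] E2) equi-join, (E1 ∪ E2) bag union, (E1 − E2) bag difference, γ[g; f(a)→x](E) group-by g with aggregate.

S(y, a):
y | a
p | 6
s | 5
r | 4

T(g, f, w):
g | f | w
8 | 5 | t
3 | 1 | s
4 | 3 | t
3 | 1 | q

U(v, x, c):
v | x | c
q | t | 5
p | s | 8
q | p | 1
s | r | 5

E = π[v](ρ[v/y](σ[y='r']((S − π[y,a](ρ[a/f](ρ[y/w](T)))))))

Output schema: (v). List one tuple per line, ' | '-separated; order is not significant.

Stepwise |·|:
  S → 3
  T → 4
  ρ[y/w](T) → 4
  ρ[a/f](ρ[y/w](T)) → 4
  π[y,a](ρ[a/f](ρ[y/w](T))) → 4
  (S − π[y,a](ρ[a/f](ρ[y/w](T)))) → 3
  σ[y='r']((S − π[y,a](ρ[a/f](ρ[y/w](T))))) → 1
  ρ[v/y](σ[y='r']((S − π[y,a](ρ[a/f](ρ[y/w](T)))))) → 1
  π[v](ρ[v/y](σ[y='r']((S − π[y,a](ρ[a/f](ρ[y/w](T))))))) → 1

== RESULT ==
v
r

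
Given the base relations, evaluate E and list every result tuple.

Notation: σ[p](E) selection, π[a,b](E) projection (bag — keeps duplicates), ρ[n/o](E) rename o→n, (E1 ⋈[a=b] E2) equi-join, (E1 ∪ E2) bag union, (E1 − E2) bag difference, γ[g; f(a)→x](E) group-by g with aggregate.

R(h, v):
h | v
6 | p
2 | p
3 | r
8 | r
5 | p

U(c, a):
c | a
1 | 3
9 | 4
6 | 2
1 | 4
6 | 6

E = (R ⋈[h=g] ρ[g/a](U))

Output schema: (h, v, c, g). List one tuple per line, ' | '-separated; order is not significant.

Stepwise |·|:
  R → 5
  U → 5
  ρ[g/a](U) → 5
  (R ⋈[h=g] ρ[g/a](U)) → 3

== RESULT ==
h | v | c | g
2 | p | 6 | 2
3 | r | 1 | 3
6 | p | 6 | 6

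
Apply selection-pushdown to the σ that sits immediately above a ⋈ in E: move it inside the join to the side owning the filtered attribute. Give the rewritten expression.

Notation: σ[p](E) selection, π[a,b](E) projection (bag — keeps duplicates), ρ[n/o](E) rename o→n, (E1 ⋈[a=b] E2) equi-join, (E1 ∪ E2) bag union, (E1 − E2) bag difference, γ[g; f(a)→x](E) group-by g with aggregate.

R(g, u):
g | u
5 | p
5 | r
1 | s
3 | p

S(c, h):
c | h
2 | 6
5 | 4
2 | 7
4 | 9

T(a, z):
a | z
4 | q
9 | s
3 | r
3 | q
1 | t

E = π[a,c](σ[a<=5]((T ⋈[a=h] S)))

σ filters on a, owned by the left side.
E' = π[a,c]((σ[a<=5](T) ⋈[a=h] S))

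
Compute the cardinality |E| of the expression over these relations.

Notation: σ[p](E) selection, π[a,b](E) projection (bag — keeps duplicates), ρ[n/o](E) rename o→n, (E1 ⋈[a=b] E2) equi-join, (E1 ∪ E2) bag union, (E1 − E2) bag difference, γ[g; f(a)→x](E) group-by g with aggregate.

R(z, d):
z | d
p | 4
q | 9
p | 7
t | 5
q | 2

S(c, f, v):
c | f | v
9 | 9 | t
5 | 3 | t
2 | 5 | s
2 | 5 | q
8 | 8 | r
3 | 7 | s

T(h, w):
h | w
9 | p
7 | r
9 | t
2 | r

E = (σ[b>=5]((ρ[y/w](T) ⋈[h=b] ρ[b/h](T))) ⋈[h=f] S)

Subexpression sizes:
  T → 4
  ρ[y/w](T) → 4
  T → 4
  ρ[b/h](T) → 4
  (ρ[y/w](T) ⋈[h=b] ρ[b/h](T)) → 6
  σ[b>=5]((ρ[y/w](T) ⋈[h=b] ρ[b/h](T))) → 5
  S → 6
  (σ[b>=5]((ρ[y/w](T) ⋈[h=b] ρ[b/h](T))) ⋈[h=f] S) → 5

|E| = 5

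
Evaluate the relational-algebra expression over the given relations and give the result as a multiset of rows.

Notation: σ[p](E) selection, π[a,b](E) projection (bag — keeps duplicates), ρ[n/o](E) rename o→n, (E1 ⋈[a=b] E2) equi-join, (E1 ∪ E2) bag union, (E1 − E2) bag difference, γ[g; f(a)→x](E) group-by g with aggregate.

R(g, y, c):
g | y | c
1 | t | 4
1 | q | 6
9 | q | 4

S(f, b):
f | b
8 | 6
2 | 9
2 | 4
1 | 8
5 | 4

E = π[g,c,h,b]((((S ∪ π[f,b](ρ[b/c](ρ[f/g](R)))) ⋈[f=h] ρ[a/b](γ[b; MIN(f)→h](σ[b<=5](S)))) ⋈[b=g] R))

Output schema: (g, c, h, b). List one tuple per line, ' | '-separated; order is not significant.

Subexpression sizes:
  S → 5
  R → 3
  ρ[f/g](R) → 3
  ρ[b/c](ρ[f/g](R)) → 3
  π[f,b](ρ[b/c](ρ[f/g](R))) → 3
  (S ∪ π[f,b](ρ[b/c](ρ[f/g](R)))) → 8
  S → 5
  σ[b<=5](S) → 2
  γ[b; MIN(f)→h](σ[b<=5](S)) → 1
  ρ[a/b](γ[b; MIN(f)→h](σ[b<=5](S))) → 1
  ((S ∪ π[f,b](ρ[b/c](ρ[f/g](R)))) ⋈[f=h] ρ[a/b](γ[b; MIN(f)→h](σ[b<=5](S)))) → 2
  R → 3
  (((S ∪ π[f,b](ρ[b/c](ρ[f/g](R)))) ⋈[f=h] ρ[a/b](γ[b; MIN(f)→h](σ[b<=5](S)))) ⋈[b=g] R) → 1
  π[g,c,h,b]((((S ∪ π[f,b](ρ[b/c](ρ[f/g](R)))) ⋈[f=h] ρ[a/b](γ[b; MIN(f)→h](σ[b<=5](S)))) ⋈[b=g] R)) → 1

== RESULT ==
g | c | h | b
9 | 4 | 2 | 9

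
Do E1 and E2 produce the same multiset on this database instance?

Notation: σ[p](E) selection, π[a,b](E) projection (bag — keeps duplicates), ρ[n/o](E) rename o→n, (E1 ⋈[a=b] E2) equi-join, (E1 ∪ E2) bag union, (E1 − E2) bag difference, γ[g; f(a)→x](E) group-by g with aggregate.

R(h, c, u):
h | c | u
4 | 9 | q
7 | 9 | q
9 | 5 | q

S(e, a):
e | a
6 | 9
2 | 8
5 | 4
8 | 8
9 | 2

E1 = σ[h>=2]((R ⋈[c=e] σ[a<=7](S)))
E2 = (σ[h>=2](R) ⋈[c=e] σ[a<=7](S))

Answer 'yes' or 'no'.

E1 row counts bottom-up:
  R → 3
  S → 5
  σ[a<=7](S) → 2
  (R ⋈[c=e] σ[a<=7](S)) → 3
  σ[h>=2]((R ⋈[c=e] σ[a<=7](S))) → 3
E2 row counts bottom-up:
  R → 3
  σ[h>=2](R) → 3
  S → 5
  σ[a<=7](S) → 2
  (σ[h>=2](R) ⋈[c=e] σ[a<=7](S)) → 3

E1 and E2 produce the same multiset:
h | c | u | e | a
4 | 9 | q | 9 | 2
7 | 9 | q | 9 | 2
9 | 5 | q | 5 | 4

yes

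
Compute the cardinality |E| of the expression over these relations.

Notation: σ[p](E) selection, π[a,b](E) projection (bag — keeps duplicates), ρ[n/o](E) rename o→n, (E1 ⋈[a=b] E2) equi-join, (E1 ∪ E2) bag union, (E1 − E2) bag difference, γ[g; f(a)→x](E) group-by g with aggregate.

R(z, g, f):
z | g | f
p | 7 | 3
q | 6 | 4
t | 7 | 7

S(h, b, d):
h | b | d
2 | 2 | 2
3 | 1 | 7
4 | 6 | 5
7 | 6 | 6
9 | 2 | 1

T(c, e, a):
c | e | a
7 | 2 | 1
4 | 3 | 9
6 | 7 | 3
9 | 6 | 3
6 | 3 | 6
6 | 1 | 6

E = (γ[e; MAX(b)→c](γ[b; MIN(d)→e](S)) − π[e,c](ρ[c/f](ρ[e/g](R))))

Subexpression sizes:
  S → 5
  γ[b; MIN(d)→e](S) → 3
  γ[e; MAX(b)→c](γ[b; MIN(d)→e](S)) → 3
  R → 3
  ρ[e/g](R) → 3
  ρ[c/f](ρ[e/g](R)) → 3
  π[e,c](ρ[c/f](ρ[e/g](R))) → 3
  (γ[e; MAX(b)→c](γ[b; MIN(d)→e](S)) − π[e,c](ρ[c/f](ρ[e/g](R)))) → 3

|E| = 3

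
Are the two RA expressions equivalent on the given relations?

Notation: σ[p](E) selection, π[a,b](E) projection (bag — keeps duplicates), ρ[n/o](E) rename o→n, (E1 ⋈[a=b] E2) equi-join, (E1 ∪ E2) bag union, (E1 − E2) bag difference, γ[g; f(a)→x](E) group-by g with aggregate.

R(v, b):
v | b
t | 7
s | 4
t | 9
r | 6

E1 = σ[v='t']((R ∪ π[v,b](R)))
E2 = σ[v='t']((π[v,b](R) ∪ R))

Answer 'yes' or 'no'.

E1 subexpression sizes:
  R → 4
  R → 4
  π[v,b](R) → 4
  (R ∪ π[v,b](R)) → 8
  σ[v='t']((R ∪ π[v,b](R))) → 4
E2 subexpression sizes:
  R → 4
  π[v,b](R) → 4
  R → 4
  (π[v,b](R) ∪ R) → 8
  σ[v='t']((π[v,b](R) ∪ R)) → 4

E1 and E2 produce the same multiset:
v | b
t | 7
t | 7
t | 9
t | 9

yes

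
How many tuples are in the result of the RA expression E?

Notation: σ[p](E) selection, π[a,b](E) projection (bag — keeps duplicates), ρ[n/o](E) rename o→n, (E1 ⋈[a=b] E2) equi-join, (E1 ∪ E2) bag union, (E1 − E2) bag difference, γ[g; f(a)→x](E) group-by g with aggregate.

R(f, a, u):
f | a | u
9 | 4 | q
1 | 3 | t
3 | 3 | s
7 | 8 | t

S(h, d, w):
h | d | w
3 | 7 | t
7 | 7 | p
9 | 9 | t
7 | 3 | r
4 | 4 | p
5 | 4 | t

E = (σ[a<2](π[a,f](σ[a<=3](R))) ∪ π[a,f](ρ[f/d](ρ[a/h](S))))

Per-node cardinality:
  R → 4
  σ[a<=3](R) → 2
  π[a,f](σ[a<=3](R)) → 2
  σ[a<2](π[a,f](σ[a<=3](R))) → 0
  S → 6
  ρ[a/h](S) → 6
  ρ[f/d](ρ[a/h](S)) → 6
  π[a,f](ρ[f/d](ρ[a/h](S))) → 6
  (σ[a<2](π[a,f](σ[a<=3](R))) ∪ π[a,f](ρ[f/d](ρ[a/h](S)))) → 6

|E| = 6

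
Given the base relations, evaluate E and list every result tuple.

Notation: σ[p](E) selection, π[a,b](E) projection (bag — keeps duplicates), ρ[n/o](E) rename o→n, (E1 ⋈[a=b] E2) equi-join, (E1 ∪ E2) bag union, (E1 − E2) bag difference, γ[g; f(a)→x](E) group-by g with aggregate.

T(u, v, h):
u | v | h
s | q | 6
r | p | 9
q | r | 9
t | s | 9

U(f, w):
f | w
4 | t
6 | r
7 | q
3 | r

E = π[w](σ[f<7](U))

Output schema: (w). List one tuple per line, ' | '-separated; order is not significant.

Subexpression sizes:
  U → 4
  σ[f<7](U) → 3
  π[w](σ[f<7](U)) → 3

== RESULT ==
w
r
r
t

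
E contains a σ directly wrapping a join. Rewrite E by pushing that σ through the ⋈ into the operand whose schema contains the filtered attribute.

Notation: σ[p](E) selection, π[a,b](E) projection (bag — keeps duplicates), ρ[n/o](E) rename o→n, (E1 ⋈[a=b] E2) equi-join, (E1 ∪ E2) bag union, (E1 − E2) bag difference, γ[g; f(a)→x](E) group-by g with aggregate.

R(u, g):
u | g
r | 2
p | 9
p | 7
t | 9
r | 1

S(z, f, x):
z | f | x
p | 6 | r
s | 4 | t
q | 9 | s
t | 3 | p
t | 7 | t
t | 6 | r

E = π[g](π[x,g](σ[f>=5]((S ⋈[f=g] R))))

σ filters on f, owned by the left side.
E' = π[g](π[x,g]((σ[f>=5](S) ⋈[f=g] R)))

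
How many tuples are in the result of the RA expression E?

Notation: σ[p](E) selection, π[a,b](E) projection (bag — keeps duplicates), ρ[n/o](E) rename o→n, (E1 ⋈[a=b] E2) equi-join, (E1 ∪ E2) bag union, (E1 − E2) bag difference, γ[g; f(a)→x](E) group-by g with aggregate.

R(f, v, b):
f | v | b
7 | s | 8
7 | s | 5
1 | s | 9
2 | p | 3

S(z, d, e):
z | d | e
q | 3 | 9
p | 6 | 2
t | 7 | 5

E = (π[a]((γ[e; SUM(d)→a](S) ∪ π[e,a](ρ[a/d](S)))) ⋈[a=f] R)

Per-node cardinality:
  S → 3
  γ[e; SUM(d)→a](S) → 3
  S → 3
  ρ[a/d](S) → 3
  π[e,a](ρ[a/d](S)) → 3
  (γ[e; SUM(d)→a](S) ∪ π[e,a](ρ[a/d](S))) → 6
  π[a]((γ[e; SUM(d)→a](S) ∪ π[e,a](ρ[a/d](S)))) → 6
  R → 4
  (π[a]((γ[e; SUM(d)→a](S) ∪ π[e,a](ρ[a/d](S)))) ⋈[a=f] R) → 4

|E| = 4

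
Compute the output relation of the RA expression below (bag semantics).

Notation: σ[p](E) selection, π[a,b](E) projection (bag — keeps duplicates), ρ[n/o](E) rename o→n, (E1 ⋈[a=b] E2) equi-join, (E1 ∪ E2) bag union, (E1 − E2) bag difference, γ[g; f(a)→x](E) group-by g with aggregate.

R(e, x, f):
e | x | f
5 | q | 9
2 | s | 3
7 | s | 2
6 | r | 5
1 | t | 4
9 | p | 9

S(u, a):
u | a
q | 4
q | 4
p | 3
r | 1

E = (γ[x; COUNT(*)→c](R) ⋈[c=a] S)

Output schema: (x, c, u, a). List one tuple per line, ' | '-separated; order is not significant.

Row counts bottom-up:
  R → 6
  γ[x; COUNT(*)→c](R) → 5
  S → 4
  (γ[x; COUNT(*)→c](R) ⋈[c=a] S) → 4

== RESULT ==
x | c | u | a
p | 1 | r | 1
q | 1 | r | 1
r | 1 | r | 1
t | 1 | r | 1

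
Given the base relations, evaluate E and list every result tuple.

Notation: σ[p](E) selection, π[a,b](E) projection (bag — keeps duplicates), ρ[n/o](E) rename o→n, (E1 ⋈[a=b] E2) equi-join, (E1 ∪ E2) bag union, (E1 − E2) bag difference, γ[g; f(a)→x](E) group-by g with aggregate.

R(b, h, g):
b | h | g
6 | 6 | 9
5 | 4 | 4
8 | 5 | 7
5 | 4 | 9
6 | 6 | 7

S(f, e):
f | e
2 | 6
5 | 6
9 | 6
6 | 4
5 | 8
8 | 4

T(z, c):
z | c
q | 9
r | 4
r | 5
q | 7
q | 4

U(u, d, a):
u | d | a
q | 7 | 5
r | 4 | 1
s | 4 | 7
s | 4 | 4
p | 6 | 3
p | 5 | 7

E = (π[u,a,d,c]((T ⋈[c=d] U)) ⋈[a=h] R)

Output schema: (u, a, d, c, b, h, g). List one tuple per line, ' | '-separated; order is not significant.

Per-node cardinality:
  T → 5
  U → 6
  (T ⋈[c=d] U) → 8
  π[u,a,d,c]((T ⋈[c=d] U)) → 8
  R → 5
  (π[u,a,d,c]((T ⋈[c=d] U)) ⋈[a=h] R) → 5

== RESULT ==
u | a | d | c | b | h | g
q | 5 | 7 | 7 | 8 | 5 | 7
s | 4 | 4 | 4 | 5 | 4 | 4
s | 4 | 4 | 4 | 5 | 4 | 4
s | 4 | 4 | 4 | 5 | 4 | 9
s | 4 | 4 | 4 | 5 | 4 | 9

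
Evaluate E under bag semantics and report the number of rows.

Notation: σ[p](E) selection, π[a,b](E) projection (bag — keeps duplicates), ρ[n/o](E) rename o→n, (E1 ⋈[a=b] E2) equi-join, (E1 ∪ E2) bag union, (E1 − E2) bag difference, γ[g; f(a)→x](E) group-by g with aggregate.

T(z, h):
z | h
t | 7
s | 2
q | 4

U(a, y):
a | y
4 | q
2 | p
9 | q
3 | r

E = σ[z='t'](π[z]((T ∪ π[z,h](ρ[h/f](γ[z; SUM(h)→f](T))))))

Subexpression sizes:
  T → 3
  T → 3
  γ[z; SUM(h)→f](T) → 3
  ρ[h/f](γ[z; SUM(h)→f](T)) → 3
  π[z,h](ρ[h/f](γ[z; SUM(h)→f](T))) → 3
  (T ∪ π[z,h](ρ[h/f](γ[z; SUM(h)→f](T)))) → 6
  π[z]((T ∪ π[z,h](ρ[h/f](γ[z; SUM(h)→f](T))))) → 6
  σ[z='t'](π[z]((T ∪ π[z,h](ρ[h/f](γ[z; SUM(h)→f](T)))))) → 2

|E| = 2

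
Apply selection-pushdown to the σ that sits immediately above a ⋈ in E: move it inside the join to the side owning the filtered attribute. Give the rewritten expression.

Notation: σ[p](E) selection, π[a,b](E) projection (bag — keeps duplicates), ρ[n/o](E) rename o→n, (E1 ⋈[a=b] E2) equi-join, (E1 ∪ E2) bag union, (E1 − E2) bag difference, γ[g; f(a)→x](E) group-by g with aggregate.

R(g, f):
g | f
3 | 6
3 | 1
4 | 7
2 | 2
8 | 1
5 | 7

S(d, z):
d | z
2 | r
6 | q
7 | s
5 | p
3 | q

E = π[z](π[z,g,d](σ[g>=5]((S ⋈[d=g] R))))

σ filters on g, owned by the right side.
E' = π[z](π[z,g,d]((S ⋈[d=g] σ[g>=5](R))))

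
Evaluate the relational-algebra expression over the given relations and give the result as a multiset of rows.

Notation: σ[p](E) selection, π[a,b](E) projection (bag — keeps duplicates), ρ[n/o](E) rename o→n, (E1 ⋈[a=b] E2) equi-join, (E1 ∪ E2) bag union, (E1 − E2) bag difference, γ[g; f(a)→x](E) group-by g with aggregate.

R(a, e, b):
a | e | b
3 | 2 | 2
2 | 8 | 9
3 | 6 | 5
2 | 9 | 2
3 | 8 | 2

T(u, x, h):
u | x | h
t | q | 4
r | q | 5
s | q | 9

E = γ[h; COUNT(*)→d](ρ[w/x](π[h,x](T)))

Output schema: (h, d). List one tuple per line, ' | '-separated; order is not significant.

Subexpression sizes:
  T → 3
  π[h,x](T) → 3
  ρ[w/x](π[h,x](T)) → 3
  γ[h; COUNT(*)→d](ρ[w/x](π[h,x](T))) → 3

== RESULT ==
h | d
4 | 1
5 | 1
9 | 1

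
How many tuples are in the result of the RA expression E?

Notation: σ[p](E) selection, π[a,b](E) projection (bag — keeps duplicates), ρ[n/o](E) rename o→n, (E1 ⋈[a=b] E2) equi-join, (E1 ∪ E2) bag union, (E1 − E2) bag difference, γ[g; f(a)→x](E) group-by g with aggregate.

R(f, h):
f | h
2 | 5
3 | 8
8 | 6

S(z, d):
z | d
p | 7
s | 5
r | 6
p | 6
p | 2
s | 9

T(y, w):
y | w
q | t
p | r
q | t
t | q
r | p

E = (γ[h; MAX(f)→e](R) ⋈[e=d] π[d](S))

Row counts bottom-up:
  R → 3
  γ[h; MAX(f)→e](R) → 3
  S → 6
  π[d](S) → 6
  (γ[h; MAX(f)→e](R) ⋈[e=d] π[d](S)) → 1

|E| = 1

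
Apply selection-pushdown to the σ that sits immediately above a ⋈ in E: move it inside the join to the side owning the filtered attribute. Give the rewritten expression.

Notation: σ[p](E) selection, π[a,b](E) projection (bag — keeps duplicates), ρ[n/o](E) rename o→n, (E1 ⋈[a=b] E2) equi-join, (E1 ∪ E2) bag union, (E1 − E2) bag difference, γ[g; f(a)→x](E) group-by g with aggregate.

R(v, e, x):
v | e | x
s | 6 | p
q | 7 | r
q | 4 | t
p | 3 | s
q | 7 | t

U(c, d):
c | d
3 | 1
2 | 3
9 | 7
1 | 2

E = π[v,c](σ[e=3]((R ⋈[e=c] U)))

σ filters on e, owned by the left side.
E' = π[v,c]((σ[e=3](R) ⋈[e=c] U))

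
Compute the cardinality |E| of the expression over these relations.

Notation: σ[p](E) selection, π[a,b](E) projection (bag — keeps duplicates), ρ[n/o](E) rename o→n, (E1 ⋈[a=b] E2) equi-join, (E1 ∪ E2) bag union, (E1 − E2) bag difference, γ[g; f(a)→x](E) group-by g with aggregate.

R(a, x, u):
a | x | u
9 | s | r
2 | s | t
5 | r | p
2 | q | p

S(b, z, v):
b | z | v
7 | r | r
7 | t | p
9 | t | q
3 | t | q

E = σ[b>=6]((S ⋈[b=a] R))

Stepwise |·|:
  S → 4
  R → 4
  (S ⋈[b=a] R) → 1
  σ[b>=6]((S ⋈[b=a] R)) → 1

|E| = 1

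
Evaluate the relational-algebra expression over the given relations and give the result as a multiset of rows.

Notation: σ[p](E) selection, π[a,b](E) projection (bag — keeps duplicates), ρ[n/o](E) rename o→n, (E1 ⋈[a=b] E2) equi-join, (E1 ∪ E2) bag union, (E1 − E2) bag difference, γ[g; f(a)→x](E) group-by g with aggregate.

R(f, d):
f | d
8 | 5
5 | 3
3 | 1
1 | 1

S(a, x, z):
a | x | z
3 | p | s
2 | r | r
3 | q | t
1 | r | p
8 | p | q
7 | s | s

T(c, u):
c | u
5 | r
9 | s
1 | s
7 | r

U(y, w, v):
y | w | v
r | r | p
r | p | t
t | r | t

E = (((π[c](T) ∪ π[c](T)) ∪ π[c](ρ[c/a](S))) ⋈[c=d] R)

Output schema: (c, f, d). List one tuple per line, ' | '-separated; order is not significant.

Per-node cardinality:
  T → 4
  π[c](T) → 4
  T → 4
  π[c](T) → 4
  (π[c](T) ∪ π[c](T)) → 8
  S → 6
  ρ[c/a](S) → 6
  π[c](ρ[c/a](S)) → 6
  ((π[c](T) ∪ π[c](T)) ∪ π[c](ρ[c/a](S))) → 14
  R → 4
  (((π[c](T) ∪ π[c](T)) ∪ π[c](ρ[c/a](S))) ⋈[c=d] R) → 10

== RESULT ==
c | f | d
1 | 1 | 1
1 | 1 | 1
1 | 1 | 1
1 | 3 | 1
1 | 3 | 1
1 | 3 | 1
3 | 5 | 3
3 | 5 | 3
5 | 8 | 5
5 | 8 | 5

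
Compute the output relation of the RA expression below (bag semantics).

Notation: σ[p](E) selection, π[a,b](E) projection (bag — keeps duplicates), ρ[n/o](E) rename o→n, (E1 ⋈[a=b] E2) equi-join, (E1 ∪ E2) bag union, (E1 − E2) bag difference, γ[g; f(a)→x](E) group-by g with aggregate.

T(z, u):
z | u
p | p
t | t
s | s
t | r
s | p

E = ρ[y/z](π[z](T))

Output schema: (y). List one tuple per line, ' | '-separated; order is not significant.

Subexpression sizes:
  T → 5
  π[z](T) → 5
  ρ[y/z](π[z](T)) → 5

== RESULT ==
y
p
s
s
t
t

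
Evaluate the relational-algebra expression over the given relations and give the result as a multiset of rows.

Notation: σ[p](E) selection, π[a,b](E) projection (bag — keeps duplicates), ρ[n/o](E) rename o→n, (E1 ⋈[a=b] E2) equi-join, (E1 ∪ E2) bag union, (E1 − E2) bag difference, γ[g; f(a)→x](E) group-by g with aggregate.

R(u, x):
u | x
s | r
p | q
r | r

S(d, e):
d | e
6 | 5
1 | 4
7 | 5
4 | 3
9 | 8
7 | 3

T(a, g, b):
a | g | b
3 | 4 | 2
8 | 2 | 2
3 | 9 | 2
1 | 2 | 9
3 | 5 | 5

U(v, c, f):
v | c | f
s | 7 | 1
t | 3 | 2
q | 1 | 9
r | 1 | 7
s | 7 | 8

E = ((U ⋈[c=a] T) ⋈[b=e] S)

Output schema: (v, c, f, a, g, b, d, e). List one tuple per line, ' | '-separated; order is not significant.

Row counts bottom-up:
  U → 5
  T → 5
  (U ⋈[c=a] T) → 5
  S → 6
  ((U ⋈[c=a] T) ⋈[b=e] S) → 2

== RESULT ==
v | c | f | a | g | b | d | e
t | 3 | 2 | 3 | 5 | 5 | 6 | 5
t | 3 | 2 | 3 | 5 | 5 | 7 | 5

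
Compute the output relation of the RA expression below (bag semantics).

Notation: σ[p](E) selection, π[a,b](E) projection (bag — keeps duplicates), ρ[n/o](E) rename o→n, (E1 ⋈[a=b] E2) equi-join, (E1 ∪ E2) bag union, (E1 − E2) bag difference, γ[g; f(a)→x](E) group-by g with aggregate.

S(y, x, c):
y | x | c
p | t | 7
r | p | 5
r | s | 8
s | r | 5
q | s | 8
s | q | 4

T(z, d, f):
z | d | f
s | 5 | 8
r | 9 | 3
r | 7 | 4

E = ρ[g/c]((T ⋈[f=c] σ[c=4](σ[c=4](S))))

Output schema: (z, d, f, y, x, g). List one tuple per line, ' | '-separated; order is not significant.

Per-node cardinality:
  T → 3
  S → 6
  σ[c=4](S) → 1
  σ[c=4](σ[c=4](S)) → 1
  (T ⋈[f=c] σ[c=4](σ[c=4](S))) → 1
  ρ[g/c]((T ⋈[f=c] σ[c=4](σ[c=4](S)))) → 1

== RESULT ==
z | d | f | y | x | g
r | 7 | 4 | s | q | 4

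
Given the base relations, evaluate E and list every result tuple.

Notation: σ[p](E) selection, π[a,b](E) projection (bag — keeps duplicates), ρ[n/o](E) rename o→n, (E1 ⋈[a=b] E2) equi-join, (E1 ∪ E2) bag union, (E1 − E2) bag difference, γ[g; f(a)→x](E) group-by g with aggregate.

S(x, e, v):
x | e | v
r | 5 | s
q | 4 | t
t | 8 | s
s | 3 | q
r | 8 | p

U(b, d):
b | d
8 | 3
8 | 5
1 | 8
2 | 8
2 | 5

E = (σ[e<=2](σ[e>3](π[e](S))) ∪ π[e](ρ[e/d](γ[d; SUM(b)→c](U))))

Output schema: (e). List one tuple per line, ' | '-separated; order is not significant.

Stepwise |·|:
  S → 5
  π[e](S) → 5
  σ[e>3](π[e](S)) → 4
  σ[e<=2](σ[e>3](π[e](S))) → 0
  U → 5
  γ[d; SUM(b)→c](U) → 3
  ρ[e/d](γ[d; SUM(b)→c](U)) → 3
  π[e](ρ[e/d](γ[d; SUM(b)→c](U))) → 3
  (σ[e<=2](σ[e>3](π[e](S))) ∪ π[e](ρ[e/d](γ[d; SUM(b)→c](U)))) → 3

== RESULT ==
e
3
5
8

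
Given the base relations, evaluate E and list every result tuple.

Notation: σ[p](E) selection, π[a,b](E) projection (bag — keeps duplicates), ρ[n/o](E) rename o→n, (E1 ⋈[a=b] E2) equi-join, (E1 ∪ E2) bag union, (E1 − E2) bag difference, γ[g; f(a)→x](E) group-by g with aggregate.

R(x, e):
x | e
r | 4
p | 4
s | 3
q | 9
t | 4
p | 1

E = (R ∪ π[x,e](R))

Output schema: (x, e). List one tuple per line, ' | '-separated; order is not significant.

Per-node cardinality:
  R → 6
  R → 6
  π[x,e](R) → 6
  (R ∪ π[x,e](R)) → 12

== RESULT ==
x | e
p | 1
p | 1
p | 4
p | 4
q | 9
q | 9
r | 4
r | 4
s | 3
s | 3
t | 4
t | 4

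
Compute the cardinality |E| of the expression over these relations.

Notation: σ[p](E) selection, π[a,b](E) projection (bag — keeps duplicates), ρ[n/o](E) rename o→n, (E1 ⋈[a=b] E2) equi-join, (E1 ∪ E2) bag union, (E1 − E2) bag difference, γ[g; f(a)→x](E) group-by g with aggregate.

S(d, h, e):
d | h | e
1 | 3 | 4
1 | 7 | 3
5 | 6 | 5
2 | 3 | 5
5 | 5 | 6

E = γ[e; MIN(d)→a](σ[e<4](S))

Stepwise |·|:
  S → 5
  σ[e<4](S) → 1
  γ[e; MIN(d)→a](σ[e<4](S)) → 1

|E| = 1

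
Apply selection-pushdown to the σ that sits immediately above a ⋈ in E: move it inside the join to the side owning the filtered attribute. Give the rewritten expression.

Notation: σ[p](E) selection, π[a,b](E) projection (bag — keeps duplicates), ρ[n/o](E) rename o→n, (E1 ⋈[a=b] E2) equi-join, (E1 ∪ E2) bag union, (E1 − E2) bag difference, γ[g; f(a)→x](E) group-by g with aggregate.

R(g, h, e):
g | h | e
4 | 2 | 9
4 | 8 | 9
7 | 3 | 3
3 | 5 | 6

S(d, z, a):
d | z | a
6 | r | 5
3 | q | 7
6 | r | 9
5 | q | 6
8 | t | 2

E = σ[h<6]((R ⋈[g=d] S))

σ filters on h, owned by the left side.
E' = (σ[h<6](R) ⋈[g=d] S)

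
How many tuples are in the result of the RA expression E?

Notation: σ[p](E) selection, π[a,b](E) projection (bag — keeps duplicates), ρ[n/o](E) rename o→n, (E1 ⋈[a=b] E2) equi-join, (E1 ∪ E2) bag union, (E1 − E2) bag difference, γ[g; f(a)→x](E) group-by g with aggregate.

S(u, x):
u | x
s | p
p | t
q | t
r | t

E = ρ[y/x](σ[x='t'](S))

Subexpression sizes:
  S → 4
  σ[x='t'](S) → 3
  ρ[y/x](σ[x='t'](S)) → 3

|E| = 3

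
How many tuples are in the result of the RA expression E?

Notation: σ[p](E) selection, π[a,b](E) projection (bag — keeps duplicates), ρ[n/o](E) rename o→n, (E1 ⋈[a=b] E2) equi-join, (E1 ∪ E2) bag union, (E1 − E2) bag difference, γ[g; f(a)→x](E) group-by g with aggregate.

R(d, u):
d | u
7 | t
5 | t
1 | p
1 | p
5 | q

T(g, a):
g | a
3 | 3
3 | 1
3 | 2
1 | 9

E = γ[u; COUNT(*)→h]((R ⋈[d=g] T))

Row counts bottom-up:
  R → 5
  T → 4
  (R ⋈[d=g] T) → 2
  γ[u; COUNT(*)→h]((R ⋈[d=g] T)) → 1

|E| = 1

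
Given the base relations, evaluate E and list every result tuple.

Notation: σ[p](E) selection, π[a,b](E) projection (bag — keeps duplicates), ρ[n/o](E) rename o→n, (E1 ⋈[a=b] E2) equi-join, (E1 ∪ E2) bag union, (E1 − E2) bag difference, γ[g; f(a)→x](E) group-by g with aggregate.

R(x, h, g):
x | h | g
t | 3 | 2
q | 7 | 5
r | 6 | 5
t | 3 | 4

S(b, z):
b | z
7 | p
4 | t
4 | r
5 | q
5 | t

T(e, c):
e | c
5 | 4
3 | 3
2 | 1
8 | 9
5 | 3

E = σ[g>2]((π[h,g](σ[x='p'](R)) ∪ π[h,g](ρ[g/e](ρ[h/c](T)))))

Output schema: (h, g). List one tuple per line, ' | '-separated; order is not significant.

Row counts bottom-up:
  R → 4
  σ[x='p'](R) → 0
  π[h,g](σ[x='p'](R)) → 0
  T → 5
  ρ[h/c](T) → 5
  ρ[g/e](ρ[h/c](T)) → 5
  π[h,g](ρ[g/e](ρ[h/c](T))) → 5
  (π[h,g](σ[x='p'](R)) ∪ π[h,g](ρ[g/e](ρ[h/c](T)))) → 5
  σ[g>2]((π[h,g](σ[x='p'](R)) ∪ π[h,g](ρ[g/e](ρ[h/c](T))))) → 4

== RESULT ==
h | g
3 | 3
3 | 5
4 | 5
9 | 8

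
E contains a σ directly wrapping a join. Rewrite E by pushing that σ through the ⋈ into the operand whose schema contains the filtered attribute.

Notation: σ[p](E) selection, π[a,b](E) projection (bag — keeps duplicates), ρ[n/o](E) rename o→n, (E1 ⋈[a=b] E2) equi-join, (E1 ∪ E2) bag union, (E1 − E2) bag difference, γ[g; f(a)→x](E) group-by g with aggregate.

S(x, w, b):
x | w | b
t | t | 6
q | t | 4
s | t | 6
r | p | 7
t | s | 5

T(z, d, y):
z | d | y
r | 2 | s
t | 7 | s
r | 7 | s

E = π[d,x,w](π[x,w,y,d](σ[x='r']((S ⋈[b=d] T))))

σ filters on x, owned by the left side.
E' = π[d,x,w](π[x,w,y,d]((σ[x='r'](S) ⋈[b=d] T)))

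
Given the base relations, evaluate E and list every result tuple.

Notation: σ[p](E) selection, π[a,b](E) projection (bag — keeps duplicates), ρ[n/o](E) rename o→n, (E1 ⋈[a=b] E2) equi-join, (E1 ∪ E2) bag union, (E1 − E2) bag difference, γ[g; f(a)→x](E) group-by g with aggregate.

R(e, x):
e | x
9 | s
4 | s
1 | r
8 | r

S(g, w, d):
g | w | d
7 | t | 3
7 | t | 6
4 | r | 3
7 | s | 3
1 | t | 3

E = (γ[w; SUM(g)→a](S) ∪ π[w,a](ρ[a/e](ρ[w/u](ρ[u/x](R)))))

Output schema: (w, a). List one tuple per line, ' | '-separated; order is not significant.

Subexpression sizes:
  S → 5
  γ[w; SUM(g)→a](S) → 3
  R → 4
  ρ[u/x](R) → 4
  ρ[w/u](ρ[u/x](R)) → 4
  ρ[a/e](ρ[w/u](ρ[u/x](R))) → 4
  π[w,a](ρ[a/e](ρ[w/u](ρ[u/x](R)))) → 4
  (γ[w; SUM(g)→a](S) ∪ π[w,a](ρ[a/e](ρ[w/u](ρ[u/x](R))))) → 7

== RESULT ==
w | a
r | 1
r | 4
r | 8
s | 4
s | 7
s | 9
t | 15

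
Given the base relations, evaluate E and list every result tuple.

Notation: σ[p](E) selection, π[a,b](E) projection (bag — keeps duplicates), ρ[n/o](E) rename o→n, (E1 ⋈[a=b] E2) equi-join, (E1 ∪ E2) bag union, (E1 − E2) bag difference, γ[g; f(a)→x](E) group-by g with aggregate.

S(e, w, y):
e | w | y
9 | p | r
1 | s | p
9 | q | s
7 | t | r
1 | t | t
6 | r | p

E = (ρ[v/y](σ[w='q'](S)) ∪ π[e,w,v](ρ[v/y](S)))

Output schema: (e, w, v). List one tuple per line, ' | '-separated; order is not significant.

Per-node cardinality:
  S → 6
  σ[w='q'](S) → 1
  ρ[v/y](σ[w='q'](S)) → 1
  S → 6
  ρ[v/y](S) → 6
  π[e,w,v](ρ[v/y](S)) → 6
  (ρ[v/y](σ[w='q'](S)) ∪ π[e,w,v](ρ[v/y](S))) → 7

== RESULT ==
e | w | v
1 | s | p
1 | t | t
6 | r | p
7 | t | r
9 | p | r
9 | q | s
9 | q | s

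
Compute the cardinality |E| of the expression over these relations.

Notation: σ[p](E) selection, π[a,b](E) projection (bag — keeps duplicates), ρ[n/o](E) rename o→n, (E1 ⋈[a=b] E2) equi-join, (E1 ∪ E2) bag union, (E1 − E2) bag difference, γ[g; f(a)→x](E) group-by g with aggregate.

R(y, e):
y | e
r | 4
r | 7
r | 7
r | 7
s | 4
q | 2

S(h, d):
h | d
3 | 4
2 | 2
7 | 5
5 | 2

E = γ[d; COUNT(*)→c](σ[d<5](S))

Per-node cardinality:
  S → 4
  σ[d<5](S) → 3
  γ[d; COUNT(*)→c](σ[d<5](S)) → 2

|E| = 2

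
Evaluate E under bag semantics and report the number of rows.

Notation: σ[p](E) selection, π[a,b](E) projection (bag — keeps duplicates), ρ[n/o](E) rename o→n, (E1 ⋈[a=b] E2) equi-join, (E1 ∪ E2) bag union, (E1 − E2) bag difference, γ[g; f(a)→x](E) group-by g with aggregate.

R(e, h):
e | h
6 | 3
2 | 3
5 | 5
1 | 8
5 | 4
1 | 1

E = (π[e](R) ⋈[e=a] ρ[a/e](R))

Row counts bottom-up:
  R → 6
  π[e](R) → 6
  R → 6
  ρ[a/e](R) → 6
  (π[e](R) ⋈[e=a] ρ[a/e](R)) → 10

|E| = 10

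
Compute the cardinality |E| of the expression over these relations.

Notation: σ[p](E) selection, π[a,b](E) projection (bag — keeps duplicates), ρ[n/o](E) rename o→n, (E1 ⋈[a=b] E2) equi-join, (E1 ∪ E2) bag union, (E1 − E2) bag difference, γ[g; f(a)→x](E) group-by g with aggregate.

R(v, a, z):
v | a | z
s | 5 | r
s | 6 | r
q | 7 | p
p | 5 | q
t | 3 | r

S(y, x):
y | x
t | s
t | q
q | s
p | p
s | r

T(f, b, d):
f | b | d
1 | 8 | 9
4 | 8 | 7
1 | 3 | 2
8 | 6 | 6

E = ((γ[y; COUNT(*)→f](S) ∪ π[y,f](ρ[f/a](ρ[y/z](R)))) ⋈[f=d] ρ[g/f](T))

Row counts bottom-up:
  S → 5
  γ[y; COUNT(*)→f](S) → 4
  R → 5
  ρ[y/z](R) → 5
  ρ[f/a](ρ[y/z](R)) → 5
  π[y,f](ρ[f/a](ρ[y/z](R))) → 5
  (γ[y; COUNT(*)→f](S) ∪ π[y,f](ρ[f/a](ρ[y/z](R)))) → 9
  T → 4
  ρ[g/f](T) → 4
  ((γ[y; COUNT(*)→f](S) ∪ π[y,f](ρ[f/a](ρ[y/z](R)))) ⋈[f=d] ρ[g/f](T)) → 3

|E| = 3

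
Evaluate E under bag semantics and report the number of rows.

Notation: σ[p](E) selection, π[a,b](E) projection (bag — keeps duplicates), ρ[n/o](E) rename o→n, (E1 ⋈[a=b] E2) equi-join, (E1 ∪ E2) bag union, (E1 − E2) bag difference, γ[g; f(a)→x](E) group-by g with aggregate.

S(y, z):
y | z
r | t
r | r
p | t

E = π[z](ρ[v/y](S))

Subexpression sizes:
  S → 3
  ρ[v/y](S) → 3
  π[z](ρ[v/y](S)) → 3

|E| = 3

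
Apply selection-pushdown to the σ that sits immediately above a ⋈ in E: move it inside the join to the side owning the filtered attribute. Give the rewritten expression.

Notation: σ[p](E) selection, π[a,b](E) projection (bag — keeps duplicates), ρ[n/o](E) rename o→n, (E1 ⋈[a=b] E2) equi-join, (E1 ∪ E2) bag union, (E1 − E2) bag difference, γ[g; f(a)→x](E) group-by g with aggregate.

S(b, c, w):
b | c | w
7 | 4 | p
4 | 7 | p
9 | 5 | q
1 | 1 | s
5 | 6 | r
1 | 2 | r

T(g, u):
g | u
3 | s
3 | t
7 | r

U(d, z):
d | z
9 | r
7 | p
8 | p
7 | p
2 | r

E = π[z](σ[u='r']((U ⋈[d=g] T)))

σ filters on u, owned by the right side.
E' = π[z]((U ⋈[d=g] σ[u='r'](T)))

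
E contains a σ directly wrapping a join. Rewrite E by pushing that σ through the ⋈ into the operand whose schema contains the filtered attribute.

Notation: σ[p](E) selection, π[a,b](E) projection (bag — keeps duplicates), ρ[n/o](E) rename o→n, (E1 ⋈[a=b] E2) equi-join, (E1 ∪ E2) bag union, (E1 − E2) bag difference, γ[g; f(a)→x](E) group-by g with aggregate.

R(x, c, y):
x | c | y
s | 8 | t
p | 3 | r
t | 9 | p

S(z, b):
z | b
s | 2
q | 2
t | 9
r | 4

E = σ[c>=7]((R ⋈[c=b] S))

σ filters on c, owned by the left side.
E' = (σ[c>=7](R) ⋈[c=b] S)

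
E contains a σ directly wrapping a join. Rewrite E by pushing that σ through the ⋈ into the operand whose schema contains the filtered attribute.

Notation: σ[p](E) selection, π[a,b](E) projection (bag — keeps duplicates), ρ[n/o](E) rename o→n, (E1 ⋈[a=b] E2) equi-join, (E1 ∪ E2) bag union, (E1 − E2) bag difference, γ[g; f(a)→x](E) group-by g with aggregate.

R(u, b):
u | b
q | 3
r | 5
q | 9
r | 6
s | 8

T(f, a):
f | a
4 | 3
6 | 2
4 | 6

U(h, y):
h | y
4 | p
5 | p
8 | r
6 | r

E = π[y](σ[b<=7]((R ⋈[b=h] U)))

σ filters on b, owned by the left side.
E' = π[y]((σ[b<=7](R) ⋈[b=h] U))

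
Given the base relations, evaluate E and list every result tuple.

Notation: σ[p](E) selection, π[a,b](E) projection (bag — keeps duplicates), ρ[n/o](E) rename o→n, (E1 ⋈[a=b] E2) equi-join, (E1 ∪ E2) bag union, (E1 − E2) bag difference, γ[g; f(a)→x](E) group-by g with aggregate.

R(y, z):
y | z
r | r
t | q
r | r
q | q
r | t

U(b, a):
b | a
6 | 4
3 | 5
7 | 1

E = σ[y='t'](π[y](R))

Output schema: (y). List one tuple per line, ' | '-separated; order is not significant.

Row counts bottom-up:
  R → 5
  π[y](R) → 5
  σ[y='t'](π[y](R)) → 1

== RESULT ==
y
t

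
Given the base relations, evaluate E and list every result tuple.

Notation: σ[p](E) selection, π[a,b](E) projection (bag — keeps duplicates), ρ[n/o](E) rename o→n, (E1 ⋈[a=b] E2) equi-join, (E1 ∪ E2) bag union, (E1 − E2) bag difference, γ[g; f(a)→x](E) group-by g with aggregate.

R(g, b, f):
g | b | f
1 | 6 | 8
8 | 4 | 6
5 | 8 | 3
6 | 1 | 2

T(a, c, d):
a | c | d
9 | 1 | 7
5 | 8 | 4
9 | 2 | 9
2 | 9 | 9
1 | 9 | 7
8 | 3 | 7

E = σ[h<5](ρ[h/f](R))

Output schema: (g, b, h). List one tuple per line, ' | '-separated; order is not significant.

Per-node cardinality:
  R → 4
  ρ[h/f](R) → 4
  σ[h<5](ρ[h/f](R)) → 2

== RESULT ==
g | b | h
5 | 8 | 3
6 | 1 | 2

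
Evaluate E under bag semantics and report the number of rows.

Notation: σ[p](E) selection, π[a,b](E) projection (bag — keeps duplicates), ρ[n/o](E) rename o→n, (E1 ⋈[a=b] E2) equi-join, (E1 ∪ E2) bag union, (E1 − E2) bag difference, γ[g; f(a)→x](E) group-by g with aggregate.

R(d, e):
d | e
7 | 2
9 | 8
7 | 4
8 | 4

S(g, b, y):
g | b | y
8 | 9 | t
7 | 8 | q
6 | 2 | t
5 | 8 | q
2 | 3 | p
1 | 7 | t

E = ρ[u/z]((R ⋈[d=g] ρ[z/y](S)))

Stepwise |·|:
  R → 4
  S → 6
  ρ[z/y](S) → 6
  (R ⋈[d=g] ρ[z/y](S)) → 3
  ρ[u/z]((R ⋈[d=g] ρ[z/y](S))) → 3

|E| = 3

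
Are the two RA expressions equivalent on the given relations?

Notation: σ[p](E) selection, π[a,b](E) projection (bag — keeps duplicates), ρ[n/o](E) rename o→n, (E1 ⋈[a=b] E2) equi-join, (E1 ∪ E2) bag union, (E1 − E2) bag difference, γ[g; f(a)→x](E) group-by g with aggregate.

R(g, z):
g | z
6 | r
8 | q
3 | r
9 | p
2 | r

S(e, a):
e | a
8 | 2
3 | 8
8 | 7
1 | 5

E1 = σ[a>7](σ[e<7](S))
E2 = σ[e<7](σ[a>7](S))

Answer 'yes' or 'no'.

E1 row counts bottom-up:
  S → 4
  σ[e<7](S) → 2
  σ[a>7](σ[e<7](S)) → 1
E2 row counts bottom-up:
  S → 4
  σ[a>7](S) → 1
  σ[e<7](σ[a>7](S)) → 1

E1 and E2 produce the same multiset:
e | a
3 | 8

yes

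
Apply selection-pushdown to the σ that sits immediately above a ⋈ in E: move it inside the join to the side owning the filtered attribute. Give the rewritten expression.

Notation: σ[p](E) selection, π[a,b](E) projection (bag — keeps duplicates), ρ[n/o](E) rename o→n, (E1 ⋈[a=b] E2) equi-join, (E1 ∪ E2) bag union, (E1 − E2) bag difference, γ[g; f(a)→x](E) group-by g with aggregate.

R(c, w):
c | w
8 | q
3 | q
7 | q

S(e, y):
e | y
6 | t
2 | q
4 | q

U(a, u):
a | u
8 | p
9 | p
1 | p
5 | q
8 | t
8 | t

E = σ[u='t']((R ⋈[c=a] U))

σ filters on u, owned by the right side.
E' = (R ⋈[c=a] σ[u='t'](U))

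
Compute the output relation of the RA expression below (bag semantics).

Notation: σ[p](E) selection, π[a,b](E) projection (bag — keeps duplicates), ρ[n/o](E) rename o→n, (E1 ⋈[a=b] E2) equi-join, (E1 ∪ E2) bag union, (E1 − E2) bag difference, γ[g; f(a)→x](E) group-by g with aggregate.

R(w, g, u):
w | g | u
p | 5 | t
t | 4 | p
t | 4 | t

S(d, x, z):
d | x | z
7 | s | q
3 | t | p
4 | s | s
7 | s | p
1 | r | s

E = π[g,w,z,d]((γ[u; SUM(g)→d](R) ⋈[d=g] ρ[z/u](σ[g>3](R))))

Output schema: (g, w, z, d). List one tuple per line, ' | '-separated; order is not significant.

Row counts bottom-up:
  R → 3
  γ[u; SUM(g)→d](R) → 2
  R → 3
  σ[g>3](R) → 3
  ρ[z/u](σ[g>3](R)) → 3
  (γ[u; SUM(g)→d](R) ⋈[d=g] ρ[z/u](σ[g>3](R))) → 2
  π[g,w,z,d]((γ[u; SUM(g)→d](R) ⋈[d=g] ρ[z/u](σ[g>3](R)))) → 2

== RESULT ==
g | w | z | d
4 | t | p | 4
4 | t | t | 4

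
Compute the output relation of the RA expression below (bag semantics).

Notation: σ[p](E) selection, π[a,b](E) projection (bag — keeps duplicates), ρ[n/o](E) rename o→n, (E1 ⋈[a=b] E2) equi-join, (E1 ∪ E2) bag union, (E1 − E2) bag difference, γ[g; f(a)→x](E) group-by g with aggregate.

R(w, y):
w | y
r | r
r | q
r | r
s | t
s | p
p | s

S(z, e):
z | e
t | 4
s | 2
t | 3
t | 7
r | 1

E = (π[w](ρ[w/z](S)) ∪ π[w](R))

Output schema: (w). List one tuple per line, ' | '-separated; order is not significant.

Row counts bottom-up:
  S → 5
  ρ[w/z](S) → 5
  π[w](ρ[w/z](S)) → 5
  R → 6
  π[w](R) → 6
  (π[w](ρ[w/z](S)) ∪ π[w](R)) → 11

== RESULT ==
w
p
r
r
r
r
s
s
s
t
t
t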